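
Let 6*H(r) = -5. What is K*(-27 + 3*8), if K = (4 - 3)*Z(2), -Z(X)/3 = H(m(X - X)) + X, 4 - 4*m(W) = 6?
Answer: 21/2 ≈ 10.500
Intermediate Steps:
m(W) = -½ (m(W) = 1 - ¼*6 = 1 - 3/2 = -½)
H(r) = -⅚ (H(r) = (⅙)*(-5) = -⅚)
Z(X) = 5/2 - 3*X (Z(X) = -3*(-⅚ + X) = 5/2 - 3*X)
K = -7/2 (K = (4 - 3)*(5/2 - 3*2) = 1*(5/2 - 6) = 1*(-7/2) = -7/2 ≈ -3.5000)
K*(-27 + 3*8) = -7*(-27 + 3*8)/2 = -7*(-27 + 24)/2 = -7/2*(-3) = 21/2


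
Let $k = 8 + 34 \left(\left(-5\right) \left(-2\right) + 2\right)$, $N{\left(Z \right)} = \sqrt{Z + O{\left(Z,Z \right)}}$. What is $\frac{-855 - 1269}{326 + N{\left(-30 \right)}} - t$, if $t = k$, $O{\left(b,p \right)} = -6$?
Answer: $- \frac{5614777}{13289} + \frac{1593 i}{13289} \approx -422.51 + 0.11987 i$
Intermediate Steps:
$N{\left(Z \right)} = \sqrt{-6 + Z}$ ($N{\left(Z \right)} = \sqrt{Z - 6} = \sqrt{-6 + Z}$)
$k = 416$ ($k = 8 + 34 \left(10 + 2\right) = 8 + 34 \cdot 12 = 8 + 408 = 416$)
$t = 416$
$\frac{-855 - 1269}{326 + N{\left(-30 \right)}} - t = \frac{-855 - 1269}{326 + \sqrt{-6 - 30}} - 416 = - \frac{2124}{326 + \sqrt{-36}} - 416 = - \frac{2124}{326 + 6 i} - 416 = - 2124 \frac{326 - 6 i}{106312} - 416 = - \frac{531 \left(326 - 6 i\right)}{26578} - 416 = -416 - \frac{531 \left(326 - 6 i\right)}{26578}$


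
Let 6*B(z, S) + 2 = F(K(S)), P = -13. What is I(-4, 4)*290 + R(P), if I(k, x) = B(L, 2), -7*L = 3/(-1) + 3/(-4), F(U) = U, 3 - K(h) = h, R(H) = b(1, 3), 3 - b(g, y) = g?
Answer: -139/3 ≈ -46.333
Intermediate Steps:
b(g, y) = 3 - g
R(H) = 2 (R(H) = 3 - 1*1 = 3 - 1 = 2)
K(h) = 3 - h
L = 15/28 (L = -(3/(-1) + 3/(-4))/7 = -(3*(-1) + 3*(-1/4))/7 = -(-3 - 3/4)/7 = -1/7*(-15/4) = 15/28 ≈ 0.53571)
B(z, S) = 1/6 - S/6 (B(z, S) = -1/3 + (3 - S)/6 = -1/3 + (1/2 - S/6) = 1/6 - S/6)
I(k, x) = -1/6 (I(k, x) = 1/6 - 1/6*2 = 1/6 - 1/3 = -1/6)
I(-4, 4)*290 + R(P) = -1/6*290 + 2 = -145/3 + 2 = -139/3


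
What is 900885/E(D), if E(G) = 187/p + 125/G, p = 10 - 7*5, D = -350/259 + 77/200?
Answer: -53685238625/8154079 ≈ -6583.9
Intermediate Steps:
D = -7151/7400 (D = -350*1/259 + 77*(1/200) = -50/37 + 77/200 = -7151/7400 ≈ -0.96635)
p = -25 (p = 10 - 35 = -25)
E(G) = -187/25 + 125/G (E(G) = 187/(-25) + 125/G = 187*(-1/25) + 125/G = -187/25 + 125/G)
900885/E(D) = 900885/(-187/25 + 125/(-7151/7400)) = 900885/(-187/25 + 125*(-7400/7151)) = 900885/(-187/25 - 925000/7151) = 900885/(-24462237/178775) = 900885*(-178775/24462237) = -53685238625/8154079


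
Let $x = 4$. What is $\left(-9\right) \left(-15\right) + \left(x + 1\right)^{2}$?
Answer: $160$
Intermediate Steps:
$\left(-9\right) \left(-15\right) + \left(x + 1\right)^{2} = \left(-9\right) \left(-15\right) + \left(4 + 1\right)^{2} = 135 + 5^{2} = 135 + 25 = 160$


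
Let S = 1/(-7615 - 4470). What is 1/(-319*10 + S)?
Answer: -12085/38551151 ≈ -0.00031348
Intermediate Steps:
S = -1/12085 (S = 1/(-12085) = -1/12085 ≈ -8.2747e-5)
1/(-319*10 + S) = 1/(-319*10 - 1/12085) = 1/(-3190 - 1/12085) = 1/(-38551151/12085) = -12085/38551151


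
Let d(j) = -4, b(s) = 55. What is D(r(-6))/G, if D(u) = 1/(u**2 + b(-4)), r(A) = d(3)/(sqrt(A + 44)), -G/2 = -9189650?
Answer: 19/19353402900 ≈ 9.8174e-10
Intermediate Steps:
G = 18379300 (G = -2*(-9189650) = 18379300)
r(A) = -4/sqrt(44 + A) (r(A) = -4/sqrt(A + 44) = -4/sqrt(44 + A))
D(u) = 1/(55 + u**2) (D(u) = 1/(u**2 + 55) = 1/(55 + u**2))
D(r(-6))/G = 1/((55 + (-4/sqrt(44 - 6))**2)*18379300) = (1/18379300)/(55 + (-2*sqrt(38)/19)**2) = (1/18379300)/(55 + 8/19) = (1/18379300)/(1053/19) = (19/1053)*(1/18379300) = 19/19353402900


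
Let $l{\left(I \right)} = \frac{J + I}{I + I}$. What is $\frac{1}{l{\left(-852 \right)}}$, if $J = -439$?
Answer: $\frac{1704}{1291} \approx 1.3199$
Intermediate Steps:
$l{\left(I \right)} = \frac{-439 + I}{2 I}$ ($l{\left(I \right)} = \frac{-439 + I}{I + I} = \frac{-439 + I}{2 I}$)
$\frac{1}{l{\left(-852 \right)}} = \frac{1}{\frac{1}{2} \frac{1}{-852} \left(-439 - 852\right)} = \frac{1}{\frac{1}{2} \left(- \frac{1}{852}\right) \left(-1291\right)} = \frac{1}{\frac{1291}{1704}} = \frac{1704}{1291}$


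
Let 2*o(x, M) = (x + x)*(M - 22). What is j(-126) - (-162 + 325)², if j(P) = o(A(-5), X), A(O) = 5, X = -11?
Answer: -26734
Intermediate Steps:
o(x, M) = x*(-22 + M) (o(x, M) = ((x + x)*(M - 22))/2 = ((2*x)*(-22 + M))/2 = (2*x*(-22 + M))/2 = x*(-22 + M))
j(P) = -165 (j(P) = 5*(-22 - 11) = 5*(-33) = -165)
j(-126) - (-162 + 325)² = -165 - (-162 + 325)² = -165 - 1*163² = -165 - 1*26569 = -165 - 26569 = -26734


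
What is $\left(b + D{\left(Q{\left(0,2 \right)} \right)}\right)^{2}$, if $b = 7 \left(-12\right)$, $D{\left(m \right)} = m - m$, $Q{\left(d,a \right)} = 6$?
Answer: $7056$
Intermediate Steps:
$D{\left(m \right)} = 0$
$b = -84$
$\left(b + D{\left(Q{\left(0,2 \right)} \right)}\right)^{2} = \left(-84 + 0\right)^{2} = \left(-84\right)^{2} = 7056$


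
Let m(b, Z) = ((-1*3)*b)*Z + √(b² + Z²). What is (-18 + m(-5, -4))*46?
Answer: -3588 + 46*√41 ≈ -3293.5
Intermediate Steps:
m(b, Z) = √(Z² + b²) - 3*Z*b (m(b, Z) = (-3*b)*Z + √(Z² + b²) = -3*Z*b + √(Z² + b²) = √(Z² + b²) - 3*Z*b)
(-18 + m(-5, -4))*46 = (-18 + (√((-4)² + (-5)²) - 3*(-4)*(-5)))*46 = (-18 + (√(16 + 25) - 60))*46 = (-18 + (√41 - 60))*46 = (-18 + (-60 + √41))*46 = (-78 + √41)*46 = -3588 + 46*√41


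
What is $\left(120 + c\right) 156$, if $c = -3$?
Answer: $18252$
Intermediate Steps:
$\left(120 + c\right) 156 = \left(120 - 3\right) 156 = 117 \cdot 156 = 18252$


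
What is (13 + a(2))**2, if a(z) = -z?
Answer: 121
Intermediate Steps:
(13 + a(2))**2 = (13 - 1*2)**2 = (13 - 2)**2 = 11**2 = 121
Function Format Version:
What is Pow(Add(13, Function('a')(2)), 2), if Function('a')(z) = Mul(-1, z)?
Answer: 121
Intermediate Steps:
Pow(Add(13, Function('a')(2)), 2) = Pow(Add(13, Mul(-1, 2)), 2) = Pow(Add(13, -2), 2) = Pow(11, 2) = 121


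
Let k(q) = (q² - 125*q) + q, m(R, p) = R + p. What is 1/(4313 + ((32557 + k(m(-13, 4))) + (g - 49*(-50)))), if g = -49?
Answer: 1/40468 ≈ 2.4711e-5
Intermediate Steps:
k(q) = q² - 124*q
1/(4313 + ((32557 + k(m(-13, 4))) + (g - 49*(-50)))) = 1/(4313 + ((32557 + (-13 + 4)*(-124 + (-13 + 4))) + (-49 - 49*(-50)))) = 1/(4313 + ((32557 - 9*(-124 - 9)) + (-49 + 2450))) = 1/(4313 + ((32557 - 9*(-133)) + 2401)) = 1/(4313 + ((32557 + 1197) + 2401)) = 1/(4313 + (33754 + 2401)) = 1/(4313 + 36155) = 1/40468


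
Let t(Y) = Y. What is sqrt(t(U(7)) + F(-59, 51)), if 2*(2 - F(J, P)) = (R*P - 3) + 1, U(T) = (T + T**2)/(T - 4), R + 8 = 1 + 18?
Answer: I*sqrt(9318)/6 ≈ 16.088*I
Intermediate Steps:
R = 11 (R = -8 + (1 + 18) = -8 + 19 = 11)
U(T) = (T + T**2)/(-4 + T)
F(J, P) = 3 - 11*P/2 (F(J, P) = 2 - ((11*P - 3) + 1)/2 = 2 - ((-3 + 11*P) + 1)/2 = 2 - (-2 + 11*P)/2 = 2 + (1 - 11*P/2) = 3 - 11*P/2)
sqrt(t(U(7)) + F(-59, 51)) = sqrt(7*(1 + 7)/(-4 + 7) + (3 - 11/2*51)) = sqrt(7*8/3 + (3 - 561/2)) = sqrt(7*(1/3)*8 - 555/2) = sqrt(56/3 - 555/2) = sqrt(-1553/6) = I*sqrt(9318)/6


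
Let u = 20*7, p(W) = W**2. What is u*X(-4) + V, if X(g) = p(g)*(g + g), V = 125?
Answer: -17795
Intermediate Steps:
u = 140
X(g) = 2*g**3 (X(g) = g**2*(g + g) = g**2*(2*g) = 2*g**3)
u*X(-4) + V = 140*(2*(-4)**3) + 125 = 140*(2*(-64)) + 125 = 140*(-128) + 125 = -17920 + 125 = -17795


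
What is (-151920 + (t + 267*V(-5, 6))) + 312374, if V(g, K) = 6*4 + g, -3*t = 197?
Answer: 496384/3 ≈ 1.6546e+5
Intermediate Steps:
t = -197/3 (t = -1/3*197 = -197/3 ≈ -65.667)
V(g, K) = 24 + g
(-151920 + (t + 267*V(-5, 6))) + 312374 = (-151920 + (-197/3 + 267*(24 - 5))) + 312374 = (-151920 + (-197/3 + 267*19)) + 312374 = (-151920 + (-197/3 + 5073)) + 312374 = (-151920 + 15022/3) + 312374 = -440738/3 + 312374 = 496384/3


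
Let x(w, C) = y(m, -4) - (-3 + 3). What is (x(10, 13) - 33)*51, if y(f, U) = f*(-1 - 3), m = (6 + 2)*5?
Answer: -9843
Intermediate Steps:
m = 40 (m = 8*5 = 40)
y(f, U) = -4*f (y(f, U) = f*(-4) = -4*f)
x(w, C) = -160 (x(w, C) = -4*40 - (-3 + 3) = -160 - 1*0 = -160 + 0 = -160)
(x(10, 13) - 33)*51 = (-160 - 33)*51 = -193*51 = -9843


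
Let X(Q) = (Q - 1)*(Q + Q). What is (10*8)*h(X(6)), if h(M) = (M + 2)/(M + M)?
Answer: 124/3 ≈ 41.333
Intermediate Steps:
X(Q) = 2*Q*(-1 + Q) (X(Q) = (-1 + Q)*(2*Q) = 2*Q*(-1 + Q))
h(M) = (2 + M)/(2*M) (h(M) = (2 + M)/((2*M)) = (2 + M)*(1/(2*M)) = (2 + M)/(2*M))
(10*8)*h(X(6)) = (10*8)*((2 + 2*6*(-1 + 6))/(2*((2*6*(-1 + 6))))) = 80*((2 + 2*6*5)/(2*((2*6*5)))) = 80*((½)*(2 + 60)/60) = 80*((½)*(1/60)*62) = 80*(31/60) = 124/3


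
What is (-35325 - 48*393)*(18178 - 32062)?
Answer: 752360076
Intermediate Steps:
(-35325 - 48*393)*(18178 - 32062) = (-35325 - 18864)*(-13884) = -54189*(-13884) = 752360076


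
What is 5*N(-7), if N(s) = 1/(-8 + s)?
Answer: -⅓ ≈ -0.33333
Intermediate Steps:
5*N(-7) = 5/(-8 - 7) = 5/(-15) = 5*(-1/15) = -⅓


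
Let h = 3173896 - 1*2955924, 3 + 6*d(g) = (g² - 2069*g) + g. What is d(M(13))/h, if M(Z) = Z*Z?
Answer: -53489/217972 ≈ -0.24539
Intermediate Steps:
M(Z) = Z²
d(g) = -½ - 1034*g/3 + g²/6 (d(g) = -½ + ((g² - 2069*g) + g)/6 = -½ + (g² - 2068*g)/6 = -½ + (-1034*g/3 + g²/6) = -½ - 1034*g/3 + g²/6)
h = 217972 (h = 3173896 - 2955924 = 217972)
d(M(13))/h = (-½ - 1034/3*13² + (13²)²/6)/217972 = (-½ - 1034/3*169 + (⅙)*169²)*(1/217972) = (-½ - 174746/3 + (⅙)*28561)*(1/217972) = (-½ - 174746/3 + 28561/6)*(1/217972) = -53489*1/217972 = -53489/217972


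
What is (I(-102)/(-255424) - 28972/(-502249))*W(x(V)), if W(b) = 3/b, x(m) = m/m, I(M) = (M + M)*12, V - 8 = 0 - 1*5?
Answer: 1618059315/8017903036 ≈ 0.20181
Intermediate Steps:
V = 3 (V = 8 + (0 - 1*5) = 8 + (0 - 5) = 8 - 5 = 3)
I(M) = 24*M (I(M) = (2*M)*12 = 24*M)
x(m) = 1
(I(-102)/(-255424) - 28972/(-502249))*W(x(V)) = ((24*(-102))/(-255424) - 28972/(-502249))*(3/1) = (-2448*(-1/255424) - 28972*(-1/502249))*(3*1) = (153/15964 + 28972/502249)*3 = (539353105/8017903036)*3 = 1618059315/8017903036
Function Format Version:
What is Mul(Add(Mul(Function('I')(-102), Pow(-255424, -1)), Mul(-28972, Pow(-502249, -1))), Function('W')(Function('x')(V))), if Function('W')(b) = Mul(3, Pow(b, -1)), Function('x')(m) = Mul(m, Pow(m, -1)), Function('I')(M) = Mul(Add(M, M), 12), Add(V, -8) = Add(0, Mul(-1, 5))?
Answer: Rational(1618059315, 8017903036) ≈ 0.20181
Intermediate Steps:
V = 3 (V = Add(8, Add(0, Mul(-1, 5))) = Add(8, Add(0, -5)) = Add(8, -5) = 3)
Function('I')(M) = Mul(24, M) (Function('I')(M) = Mul(Mul(2, M), 12) = Mul(24, M))
Function('x')(m) = 1
Mul(Add(Mul(Function('I')(-102), Pow(-255424, -1)), Mul(-28972, Pow(-502249, -1))), Function('W')(Function('x')(V))) = Mul(Add(Mul(Mul(24, -102), Pow(-255424, -1)), Mul(-28972, Pow(-502249, -1))), Mul(3, Pow(1, -1))) = Mul(Add(Mul(-2448, Rational(-1, 255424)), Mul(-28972, Rational(-1, 502249))), Mul(3, 1)) = Mul(Add(Rational(153, 15964), Rational(28972, 502249)), 3) = Mul(Rational(539353105, 8017903036), 3) = Rational(1618059315, 8017903036)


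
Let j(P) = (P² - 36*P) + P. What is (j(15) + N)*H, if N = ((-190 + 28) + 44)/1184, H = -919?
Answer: 163268621/592 ≈ 2.7579e+5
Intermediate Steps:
N = -59/592 (N = (-162 + 44)*(1/1184) = -118*1/1184 = -59/592 ≈ -0.099662)
j(P) = P² - 35*P
(j(15) + N)*H = (15*(-35 + 15) - 59/592)*(-919) = (15*(-20) - 59/592)*(-919) = (-300 - 59/592)*(-919) = -177659/592*(-919) = 163268621/592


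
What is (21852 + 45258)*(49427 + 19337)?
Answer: 4614752040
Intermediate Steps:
(21852 + 45258)*(49427 + 19337) = 67110*68764 = 4614752040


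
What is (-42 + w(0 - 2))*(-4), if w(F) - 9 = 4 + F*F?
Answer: 100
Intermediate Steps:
w(F) = 13 + F² (w(F) = 9 + (4 + F*F) = 9 + (4 + F²) = 13 + F²)
(-42 + w(0 - 2))*(-4) = (-42 + (13 + (0 - 2)²))*(-4) = (-42 + (13 + (-2)²))*(-4) = (-42 + (13 + 4))*(-4) = (-42 + 17)*(-4) = -25*(-4) = 100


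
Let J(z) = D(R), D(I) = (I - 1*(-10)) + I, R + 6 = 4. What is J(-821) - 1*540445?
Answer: -540439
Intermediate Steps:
R = -2 (R = -6 + 4 = -2)
D(I) = 10 + 2*I (D(I) = (I + 10) + I = (10 + I) + I = 10 + 2*I)
J(z) = 6 (J(z) = 10 + 2*(-2) = 10 - 4 = 6)
J(-821) - 1*540445 = 6 - 1*540445 = 6 - 540445 = -540439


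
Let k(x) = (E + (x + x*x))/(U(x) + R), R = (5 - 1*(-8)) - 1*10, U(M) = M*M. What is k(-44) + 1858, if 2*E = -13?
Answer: 7209095/3878 ≈ 1859.0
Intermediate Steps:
E = -13/2 (E = (1/2)*(-13) = -13/2 ≈ -6.5000)
U(M) = M**2
R = 3 (R = (5 + 8) - 10 = 13 - 10 = 3)
k(x) = (-13/2 + x + x**2)/(3 + x**2) (k(x) = (-13/2 + (x + x*x))/(x**2 + 3) = (-13/2 + (x + x**2))/(3 + x**2) = (-13/2 + x + x**2)/(3 + x**2))
k(-44) + 1858 = (-13/2 - 44 + (-44)**2)/(3 + (-44)**2) + 1858 = (-13/2 - 44 + 1936)/(3 + 1936) + 1858 = (3771/2)/1939 + 1858 = (1/1939)*(3771/2) + 1858 = 3771/3878 + 1858 = 7209095/3878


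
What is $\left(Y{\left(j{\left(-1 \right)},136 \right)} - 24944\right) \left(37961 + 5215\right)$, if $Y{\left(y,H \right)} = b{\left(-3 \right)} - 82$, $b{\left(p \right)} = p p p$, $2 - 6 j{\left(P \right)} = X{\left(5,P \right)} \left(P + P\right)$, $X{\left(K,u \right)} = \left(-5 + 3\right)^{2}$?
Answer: $-1081688328$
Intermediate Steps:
$X{\left(K,u \right)} = 4$ ($X{\left(K,u \right)} = \left(-2\right)^{2} = 4$)
$j{\left(P \right)} = \frac{1}{3} - \frac{4 P}{3}$ ($j{\left(P \right)} = \frac{1}{3} - \frac{4 \left(P + P\right)}{6} = \frac{1}{3} - \frac{4 \cdot 2 P}{6} = \frac{1}{3} - \frac{8 P}{6} = \frac{1}{3} - \frac{4 P}{3}$)
$b{\left(p \right)} = p^{3}$ ($b{\left(p \right)} = p^{2} p = p^{3}$)
$Y{\left(y,H \right)} = -109$ ($Y{\left(y,H \right)} = \left(-3\right)^{3} - 82 = -27 - 82 = -109$)
$\left(Y{\left(j{\left(-1 \right)},136 \right)} - 24944\right) \left(37961 + 5215\right) = \left(-109 - 24944\right) \left(37961 + 5215\right) = \left(-25053\right) 43176 = -1081688328$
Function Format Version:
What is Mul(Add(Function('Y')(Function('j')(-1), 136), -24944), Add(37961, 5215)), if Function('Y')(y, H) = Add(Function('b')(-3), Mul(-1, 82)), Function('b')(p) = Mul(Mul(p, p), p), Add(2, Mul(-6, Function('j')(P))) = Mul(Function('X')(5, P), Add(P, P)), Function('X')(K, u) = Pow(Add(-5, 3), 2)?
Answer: -1081688328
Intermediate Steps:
Function('X')(K, u) = 4 (Function('X')(K, u) = Pow(-2, 2) = 4)
Function('j')(P) = Add(Rational(1, 3), Mul(Rational(-4, 3), P)) (Function('j')(P) = Add(Rational(1, 3), Mul(Rational(-1, 6), Mul(4, Add(P, P)))) = Add(Rational(1, 3), Mul(Rational(-1, 6), Mul(4, Mul(2, P)))) = Add(Rational(1, 3), Mul(Rational(-1, 6), Mul(8, P))) = Add(Rational(1, 3), Mul(Rational(-4, 3), P)))
Function('b')(p) = Pow(p, 3) (Function('b')(p) = Mul(Pow(p, 2), p) = Pow(p, 3))
Function('Y')(y, H) = -109 (Function('Y')(y, H) = Add(Pow(-3, 3), Mul(-1, 82)) = Add(-27, -82) = -109)
Mul(Add(Function('Y')(Function('j')(-1), 136), -24944), Add(37961, 5215)) = Mul(Add(-109, -24944), Add(37961, 5215)) = Mul(-25053, 43176) = -1081688328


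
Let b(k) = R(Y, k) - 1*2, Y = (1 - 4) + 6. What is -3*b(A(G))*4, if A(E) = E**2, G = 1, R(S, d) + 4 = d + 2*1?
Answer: 36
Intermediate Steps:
Y = 3 (Y = -3 + 6 = 3)
R(S, d) = -2 + d (R(S, d) = -4 + (d + 2*1) = -4 + (d + 2) = -4 + (2 + d) = -2 + d)
b(k) = -4 + k (b(k) = (-2 + k) - 1*2 = (-2 + k) - 2 = -4 + k)
-3*b(A(G))*4 = -3*(-4 + 1**2)*4 = -3*(-4 + 1)*4 = -3*(-3)*4 = 9*4 = 36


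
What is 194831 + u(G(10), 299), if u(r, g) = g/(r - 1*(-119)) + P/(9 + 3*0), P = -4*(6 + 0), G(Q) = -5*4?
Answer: 19288304/99 ≈ 1.9483e+5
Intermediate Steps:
G(Q) = -20
P = -24 (P = -4*6 = -24)
u(r, g) = -8/3 + g/(119 + r) (u(r, g) = g/(r - 1*(-119)) - 24/(9 + 3*0) = g/(r + 119) - 24/(9 + 0) = g/(119 + r) - 24/9 = g/(119 + r) - 24*⅑ = g/(119 + r) - 8/3 = -8/3 + g/(119 + r))
194831 + u(G(10), 299) = 194831 + (-952 - 8*(-20) + 3*299)/(3*(119 - 20)) = 194831 + (⅓)*(-952 + 160 + 897)/99 = 194831 + (⅓)*(1/99)*105 = 194831 + 35/99 = 19288304/99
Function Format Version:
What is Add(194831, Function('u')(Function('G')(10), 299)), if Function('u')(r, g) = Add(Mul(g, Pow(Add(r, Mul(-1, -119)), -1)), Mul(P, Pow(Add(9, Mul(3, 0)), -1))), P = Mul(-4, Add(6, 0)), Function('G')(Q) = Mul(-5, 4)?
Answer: Rational(19288304, 99) ≈ 1.9483e+5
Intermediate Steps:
Function('G')(Q) = -20
P = -24 (P = Mul(-4, 6) = -24)
Function('u')(r, g) = Add(Rational(-8, 3), Mul(g, Pow(Add(119, r), -1))) (Function('u')(r, g) = Add(Mul(g, Pow(Add(r, Mul(-1, -119)), -1)), Mul(-24, Pow(Add(9, Mul(3, 0)), -1))) = Add(Mul(g, Pow(Add(r, 119), -1)), Mul(-24, Pow(Add(9, 0), -1))) = Add(Mul(g, Pow(Add(119, r), -1)), Mul(-24, Pow(9, -1))) = Add(Mul(g, Pow(Add(119, r), -1)), Mul(-24, Rational(1, 9))) = Add(Mul(g, Pow(Add(119, r), -1)), Rational(-8, 3)) = Add(Rational(-8, 3), Mul(g, Pow(Add(119, r), -1))))
Add(194831, Function('u')(Function('G')(10), 299)) = Add(194831, Mul(Rational(1, 3), Pow(Add(119, -20), -1), Add(-952, Mul(-8, -20), Mul(3, 299)))) = Add(194831, Mul(Rational(1, 3), Pow(99, -1), Add(-952, 160, 897))) = Add(194831, Mul(Rational(1, 3), Rational(1, 99), 105)) = Add(194831, Rational(35, 99)) = Rational(19288304, 99)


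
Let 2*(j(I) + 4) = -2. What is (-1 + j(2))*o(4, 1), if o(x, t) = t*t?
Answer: -6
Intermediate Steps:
j(I) = -5 (j(I) = -4 + (½)*(-2) = -4 - 1 = -5)
o(x, t) = t²
(-1 + j(2))*o(4, 1) = (-1 - 5)*1² = -6*1 = -6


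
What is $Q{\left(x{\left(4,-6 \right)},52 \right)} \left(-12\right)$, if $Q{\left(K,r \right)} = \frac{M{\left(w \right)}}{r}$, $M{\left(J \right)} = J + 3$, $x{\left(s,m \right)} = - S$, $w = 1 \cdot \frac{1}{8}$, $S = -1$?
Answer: $- \frac{75}{104} \approx -0.72115$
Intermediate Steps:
$w = \frac{1}{8}$ ($w = 1 \cdot \frac{1}{8} = \frac{1}{8} \approx 0.125$)
$x{\left(s,m \right)} = 1$ ($x{\left(s,m \right)} = \left(-1\right) \left(-1\right) = 1$)
$M{\left(J \right)} = 3 + J$
$Q{\left(K,r \right)} = \frac{25}{8 r}$ ($Q{\left(K,r \right)} = \frac{3 + \frac{1}{8}}{r} = \frac{25}{8 r}$)
$Q{\left(x{\left(4,-6 \right)},52 \right)} \left(-12\right) = \frac{25}{8 \cdot 52} \left(-12\right) = \frac{25}{8} \cdot \frac{1}{52} \left(-12\right) = \frac{25}{416} \left(-12\right) = - \frac{75}{104}$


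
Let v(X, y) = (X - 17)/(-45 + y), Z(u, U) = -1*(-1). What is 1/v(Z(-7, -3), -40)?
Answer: 85/16 ≈ 5.3125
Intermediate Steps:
Z(u, U) = 1
v(X, y) = (-17 + X)/(-45 + y)
1/v(Z(-7, -3), -40) = 1/((-17 + 1)/(-45 - 40)) = 1/(-16/(-85)) = 1/(-1/85*(-16)) = 1/(16/85) = 85/16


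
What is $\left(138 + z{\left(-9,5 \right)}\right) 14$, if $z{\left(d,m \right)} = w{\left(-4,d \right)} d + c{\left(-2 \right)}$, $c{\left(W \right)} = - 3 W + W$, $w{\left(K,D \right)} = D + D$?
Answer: $4256$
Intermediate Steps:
$w{\left(K,D \right)} = 2 D$
$c{\left(W \right)} = - 2 W$
$z{\left(d,m \right)} = 4 + 2 d^{2}$ ($z{\left(d,m \right)} = 2 d d - -4 = 2 d^{2} + 4 = 4 + 2 d^{2}$)
$\left(138 + z{\left(-9,5 \right)}\right) 14 = \left(138 + \left(4 + 2 \left(-9\right)^{2}\right)\right) 14 = \left(138 + \left(4 + 2 \cdot 81\right)\right) 14 = \left(138 + \left(4 + 162\right)\right) 14 = \left(138 + 166\right) 14 = 304 \cdot 14 = 4256$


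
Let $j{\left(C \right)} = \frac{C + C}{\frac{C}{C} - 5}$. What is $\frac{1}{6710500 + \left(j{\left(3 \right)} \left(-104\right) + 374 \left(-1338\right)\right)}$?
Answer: $\frac{1}{6210244} \approx 1.6102 \cdot 10^{-7}$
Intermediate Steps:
$j{\left(C \right)} = - \frac{C}{2}$ ($j{\left(C \right)} = \frac{2 C}{1 - 5} = \frac{2 C}{-4} = 2 C \left(- \frac{1}{4}\right) = - \frac{C}{2}$)
$\frac{1}{6710500 + \left(j{\left(3 \right)} \left(-104\right) + 374 \left(-1338\right)\right)} = \frac{1}{6710500 + \left(\left(- \frac{1}{2}\right) 3 \left(-104\right) + 374 \left(-1338\right)\right)} = \frac{1}{6710500 - 500256} = \frac{1}{6210244}$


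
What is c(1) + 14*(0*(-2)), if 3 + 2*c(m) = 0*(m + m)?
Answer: -3/2 ≈ -1.5000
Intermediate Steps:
c(m) = -3/2 (c(m) = -3/2 + (0*(m + m))/2 = -3/2 + (0*(2*m))/2 = -3/2 + (½)*0 = -3/2 + 0 = -3/2)
c(1) + 14*(0*(-2)) = -3/2 + 14*(0*(-2)) = -3/2 + 14*0 = -3/2 + 0 = -3/2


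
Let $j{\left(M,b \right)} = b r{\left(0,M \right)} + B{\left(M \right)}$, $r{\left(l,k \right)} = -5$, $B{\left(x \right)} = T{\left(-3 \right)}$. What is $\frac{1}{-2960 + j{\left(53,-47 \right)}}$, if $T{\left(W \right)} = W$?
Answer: $- \frac{1}{2728} \approx -0.00036657$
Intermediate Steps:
$B{\left(x \right)} = -3$
$j{\left(M,b \right)} = -3 - 5 b$ ($j{\left(M,b \right)} = b \left(-5\right) - 3 = - 5 b - 3 = -3 - 5 b$)
$\frac{1}{-2960 + j{\left(53,-47 \right)}} = \frac{1}{-2960 - -232} = \frac{1}{-2960 + \left(-3 + 235\right)} = \frac{1}{-2960 + 232} = \frac{1}{-2728} = - \frac{1}{2728}$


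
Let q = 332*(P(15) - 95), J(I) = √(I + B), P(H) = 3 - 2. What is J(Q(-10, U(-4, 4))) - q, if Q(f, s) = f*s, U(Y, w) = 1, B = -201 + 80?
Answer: 31208 + I*√131 ≈ 31208.0 + 11.446*I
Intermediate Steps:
P(H) = 1
B = -121
J(I) = √(-121 + I) (J(I) = √(I - 121) = √(-121 + I))
q = -31208 (q = 332*(1 - 95) = 332*(-94) = -31208)
J(Q(-10, U(-4, 4))) - q = √(-121 - 10*1) - 1*(-31208) = √(-121 - 10) + 31208 = √(-131) + 31208 = I*√131 + 31208 = 31208 + I*√131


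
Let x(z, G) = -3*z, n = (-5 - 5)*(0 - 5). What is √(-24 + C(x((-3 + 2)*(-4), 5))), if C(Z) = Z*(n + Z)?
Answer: 4*I*√30 ≈ 21.909*I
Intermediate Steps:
n = 50 (n = -10*(-5) = 50)
C(Z) = Z*(50 + Z)
√(-24 + C(x((-3 + 2)*(-4), 5))) = √(-24 + (-3*(-3 + 2)*(-4))*(50 - 3*(-3 + 2)*(-4))) = √(-24 + (-(-3)*(-4))*(50 - (-3)*(-4))) = √(-24 + (-3*4)*(50 - 3*4)) = √(-24 - 12*(50 - 12)) = √(-24 - 12*38) = √(-24 - 456) = √(-480) = 4*I*√30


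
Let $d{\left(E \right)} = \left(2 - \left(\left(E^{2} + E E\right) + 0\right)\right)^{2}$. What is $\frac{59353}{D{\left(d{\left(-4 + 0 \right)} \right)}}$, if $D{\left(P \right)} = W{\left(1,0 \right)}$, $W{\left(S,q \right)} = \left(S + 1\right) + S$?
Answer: $\frac{59353}{3} \approx 19784.0$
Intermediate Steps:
$W{\left(S,q \right)} = 1 + 2 S$ ($W{\left(S,q \right)} = \left(1 + S\right) + S = 1 + 2 S$)
$d{\left(E \right)} = \left(2 - 2 E^{2}\right)^{2}$ ($d{\left(E \right)} = \left(2 - \left(\left(E^{2} + E^{2}\right) + 0\right)\right)^{2} = \left(2 - \left(2 E^{2} + 0\right)\right)^{2} = \left(2 - 2 E^{2}\right)^{2}$)
$D{\left(P \right)} = 3$ ($D{\left(P \right)} = 1 + 2 \cdot 1 = 1 + 2 = 3$)
$\frac{59353}{D{\left(d{\left(-4 + 0 \right)} \right)}} = \frac{59353}{3}$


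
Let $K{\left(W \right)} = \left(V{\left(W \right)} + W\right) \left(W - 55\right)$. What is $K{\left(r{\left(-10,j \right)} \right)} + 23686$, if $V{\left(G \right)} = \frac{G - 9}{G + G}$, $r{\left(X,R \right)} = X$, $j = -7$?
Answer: $\frac{97097}{4} \approx 24274.0$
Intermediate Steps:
$V{\left(G \right)} = \frac{-9 + G}{2 G}$ ($V{\left(G \right)} = \frac{G - 9}{2 G} = \left(-9 + G\right) \frac{1}{2 G} = \frac{-9 + G}{2 G}$)
$K{\left(W \right)} = \left(-55 + W\right) \left(W + \frac{-9 + W}{2 W}\right)$ ($K{\left(W \right)} = \left(\frac{-9 + W}{2 W} + W\right) \left(W - 55\right) = \left(W + \frac{-9 + W}{2 W}\right) \left(-55 + W\right) = \left(-55 + W\right) \left(W + \frac{-9 + W}{2 W}\right)$)
$K{\left(r{\left(-10,j \right)} \right)} + 23686 = \left(-32 + \left(-10\right)^{2} - -545 + \frac{495}{2 \left(-10\right)}\right) + 23686 = \left(-32 + 100 + 545 + \frac{495}{2} \left(- \frac{1}{10}\right)\right) + 23686 = \left(-32 + 100 + 545 - \frac{99}{4}\right) + 23686 = \frac{2353}{4} + 23686 = \frac{97097}{4}$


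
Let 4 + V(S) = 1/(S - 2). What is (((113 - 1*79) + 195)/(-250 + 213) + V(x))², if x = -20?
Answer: 69405561/662596 ≈ 104.75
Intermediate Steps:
V(S) = -4 + 1/(-2 + S) (V(S) = -4 + 1/(S - 2) = -4 + 1/(-2 + S))
(((113 - 1*79) + 195)/(-250 + 213) + V(x))² = (((113 - 1*79) + 195)/(-250 + 213) + (9 - 4*(-20))/(-2 - 20))² = (((113 - 79) + 195)/(-37) + (9 + 80)/(-22))² = ((34 + 195)*(-1/37) - 1/22*89)² = (229*(-1/37) - 89/22)² = (-229/37 - 89/22)² = (-8331/814)² = 69405561/662596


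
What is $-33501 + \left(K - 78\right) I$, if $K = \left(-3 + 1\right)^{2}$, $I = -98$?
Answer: $-26249$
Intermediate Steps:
$K = 4$ ($K = \left(-2\right)^{2} = 4$)
$-33501 + \left(K - 78\right) I = -33501 + \left(4 - 78\right) \left(-98\right) = -33501 - -7252 = -33501 + 7252 = -26249$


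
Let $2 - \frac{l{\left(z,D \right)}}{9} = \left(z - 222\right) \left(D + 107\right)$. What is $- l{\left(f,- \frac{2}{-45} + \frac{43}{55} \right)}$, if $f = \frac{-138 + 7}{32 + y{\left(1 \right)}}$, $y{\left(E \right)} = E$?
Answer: $- \frac{398042588}{1815} \approx -2.1931 \cdot 10^{5}$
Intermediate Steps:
$f = - \frac{131}{33}$ ($f = \frac{-138 + 7}{32 + 1} = - \frac{131}{33} \approx -3.9697$)
$l{\left(z,D \right)} = 18 - 9 \left(-222 + z\right) \left(107 + D\right)$ ($l{\left(z,D \right)} = 18 - 9 \left(z - 222\right) \left(D + 107\right) = 18 - 9 \left(-222 + z\right) \left(107 + D\right)$)
$- l{\left(f,- \frac{2}{-45} + \frac{43}{55} \right)} = - (213804 - - \frac{42051}{11} + 1998 \left(- \frac{2}{-45} + \frac{43}{55}\right) - 9 \left(- \frac{2}{-45} + \frac{43}{55}\right) \left(- \frac{131}{33}\right)) = - (213804 + \frac{42051}{11} + 1998 \left(\left(-2\right) \left(- \frac{1}{45}\right) + 43 \cdot \frac{1}{55}\right) - 9 \left(\left(-2\right) \left(- \frac{1}{45}\right) + 43 \cdot \frac{1}{55}\right) \left(- \frac{131}{33}\right)) = - (213804 + \frac{42051}{11} + 1998 \left(\frac{2}{45} + \frac{43}{55}\right) - 9 \left(\frac{2}{45} + \frac{43}{55}\right) \left(- \frac{131}{33}\right)) = - (213804 + \frac{42051}{11} + 1998 \cdot \frac{409}{495} - \frac{409}{55} \left(- \frac{131}{33}\right)) = - (213804 + \frac{42051}{11} + \frac{90798}{55} + \frac{53579}{1815}) = \left(-1\right) \frac{398042588}{1815} = - \frac{398042588}{1815}$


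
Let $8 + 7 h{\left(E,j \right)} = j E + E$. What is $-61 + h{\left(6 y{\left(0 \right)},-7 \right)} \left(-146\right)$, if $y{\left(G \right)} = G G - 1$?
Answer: $-645$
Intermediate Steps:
$y{\left(G \right)} = -1 + G^{2}$ ($y{\left(G \right)} = G^{2} - 1 = -1 + G^{2}$)
$h{\left(E,j \right)} = - \frac{8}{7} + \frac{E}{7} + \frac{E j}{7}$ ($h{\left(E,j \right)} = - \frac{8}{7} + \frac{j E + E}{7} = - \frac{8}{7} + \frac{E j + E}{7} = - \frac{8}{7} + \frac{E + E j}{7} = - \frac{8}{7} + \left(\frac{E}{7} + \frac{E j}{7}\right) = - \frac{8}{7} + \frac{E}{7} + \frac{E j}{7}$)
$-61 + h{\left(6 y{\left(0 \right)},-7 \right)} \left(-146\right) = -61 + \left(- \frac{8}{7} + \frac{6 \left(-1 + 0^{2}\right)}{7} + \frac{1}{7} \cdot 6 \left(-1 + 0^{2}\right) \left(-7\right)\right) \left(-146\right) = -61 + \left(- \frac{8}{7} + \frac{6 \left(-1 + 0\right)}{7} + \frac{1}{7} \cdot 6 \left(-1 + 0\right) \left(-7\right)\right) \left(-146\right) = -61 + \left(- \frac{8}{7} + \frac{6 \left(-1\right)}{7} + \frac{1}{7} \cdot 6 \left(-1\right) \left(-7\right)\right) \left(-146\right) = -61 + \left(- \frac{8}{7} + \frac{1}{7} \left(-6\right) + \frac{1}{7} \left(-6\right) \left(-7\right)\right) \left(-146\right) = -61 + \left(- \frac{8}{7} - \frac{6}{7} + 6\right) \left(-146\right) = -61 + 4 \left(-146\right) = -61 - 584 = -645$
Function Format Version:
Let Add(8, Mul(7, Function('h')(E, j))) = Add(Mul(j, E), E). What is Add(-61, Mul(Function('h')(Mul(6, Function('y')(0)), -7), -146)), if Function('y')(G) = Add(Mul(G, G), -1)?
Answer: -645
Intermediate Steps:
Function('y')(G) = Add(-1, Pow(G, 2)) (Function('y')(G) = Add(Pow(G, 2), -1) = Add(-1, Pow(G, 2)))
Function('h')(E, j) = Add(Rational(-8, 7), Mul(Rational(1, 7), E), Mul(Rational(1, 7), E, j)) (Function('h')(E, j) = Add(Rational(-8, 7), Mul(Rational(1, 7), Add(Mul(j, E), E))) = Add(Rational(-8, 7), Mul(Rational(1, 7), Add(Mul(E, j), E))) = Add(Rational(-8, 7), Mul(Rational(1, 7), Add(E, Mul(E, j)))) = Add(Rational(-8, 7), Add(Mul(Rational(1, 7), E), Mul(Rational(1, 7), E, j))) = Add(Rational(-8, 7), Mul(Rational(1, 7), E), Mul(Rational(1, 7), E, j)))
Add(-61, Mul(Function('h')(Mul(6, Function('y')(0)), -7), -146)) = Add(-61, Mul(Add(Rational(-8, 7), Mul(Rational(1, 7), Mul(6, Add(-1, Pow(0, 2)))), Mul(Rational(1, 7), Mul(6, Add(-1, Pow(0, 2))), -7)), -146)) = Add(-61, Mul(Add(Rational(-8, 7), Mul(Rational(1, 7), Mul(6, Add(-1, 0))), Mul(Rational(1, 7), Mul(6, Add(-1, 0)), -7)), -146)) = Add(-61, Mul(Add(Rational(-8, 7), Mul(Rational(1, 7), Mul(6, -1)), Mul(Rational(1, 7), Mul(6, -1), -7)), -146)) = Add(-61, Mul(Add(Rational(-8, 7), Mul(Rational(1, 7), -6), Mul(Rational(1, 7), -6, -7)), -146)) = Add(-61, Mul(Add(Rational(-8, 7), Rational(-6, 7), 6), -146)) = Add(-61, Mul(4, -146)) = Add(-61, -584) = -645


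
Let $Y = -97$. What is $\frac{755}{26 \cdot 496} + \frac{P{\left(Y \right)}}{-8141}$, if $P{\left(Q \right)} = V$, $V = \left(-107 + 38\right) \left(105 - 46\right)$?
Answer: $\frac{58646071}{104986336} \approx 0.55861$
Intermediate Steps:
$V = -4071$ ($V = \left(-69\right) 59 = -4071$)
$P{\left(Q \right)} = -4071$
$\frac{755}{26 \cdot 496} + \frac{P{\left(Y \right)}}{-8141} = \frac{755}{26 \cdot 496} - \frac{4071}{-8141} = \frac{755}{12896} - - \frac{4071}{8141} = 755 \cdot \frac{1}{12896} + \frac{4071}{8141} = \frac{755}{12896} + \frac{4071}{8141} = \frac{58646071}{104986336}$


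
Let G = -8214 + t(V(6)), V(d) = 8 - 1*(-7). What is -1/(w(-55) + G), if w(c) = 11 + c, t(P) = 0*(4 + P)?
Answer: 1/8258 ≈ 0.00012109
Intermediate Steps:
V(d) = 15 (V(d) = 8 + 7 = 15)
t(P) = 0
G = -8214 (G = -8214 + 0 = -8214)
-1/(w(-55) + G) = -1/((11 - 55) - 8214) = -1/(-44 - 8214) = -1/(-8258) = -1*(-1/8258) = 1/8258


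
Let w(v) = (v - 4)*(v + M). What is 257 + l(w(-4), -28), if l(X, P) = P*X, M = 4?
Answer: 257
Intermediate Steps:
w(v) = (-4 + v)*(4 + v) (w(v) = (v - 4)*(v + 4) = (-4 + v)*(4 + v))
257 + l(w(-4), -28) = 257 - 28*(-16 + (-4)²) = 257 - 28*(-16 + 16) = 257 - 28*0 = 257 + 0 = 257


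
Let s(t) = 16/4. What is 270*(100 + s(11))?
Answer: 28080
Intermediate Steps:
s(t) = 4 (s(t) = 16*(¼) = 4)
270*(100 + s(11)) = 270*(100 + 4) = 270*104 = 28080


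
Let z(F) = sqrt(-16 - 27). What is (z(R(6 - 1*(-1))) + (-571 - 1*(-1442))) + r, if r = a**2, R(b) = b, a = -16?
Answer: 1127 + I*sqrt(43) ≈ 1127.0 + 6.5574*I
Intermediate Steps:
r = 256 (r = (-16)**2 = 256)
z(F) = I*sqrt(43) (z(F) = sqrt(-43) = I*sqrt(43))
(z(R(6 - 1*(-1))) + (-571 - 1*(-1442))) + r = (I*sqrt(43) + (-571 - 1*(-1442))) + 256 = (I*sqrt(43) + (-571 + 1442)) + 256 = (I*sqrt(43) + 871) + 256 = (871 + I*sqrt(43)) + 256 = 1127 + I*sqrt(43)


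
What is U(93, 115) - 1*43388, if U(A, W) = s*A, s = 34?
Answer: -40226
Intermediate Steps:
U(A, W) = 34*A
U(93, 115) - 1*43388 = 34*93 - 1*43388 = 3162 - 43388 = -40226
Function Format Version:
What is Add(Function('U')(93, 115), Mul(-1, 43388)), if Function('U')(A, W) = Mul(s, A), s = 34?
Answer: -40226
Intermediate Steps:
Function('U')(A, W) = Mul(34, A)
Add(Function('U')(93, 115), Mul(-1, 43388)) = Add(Mul(34, 93), Mul(-1, 43388)) = Add(3162, -43388) = -40226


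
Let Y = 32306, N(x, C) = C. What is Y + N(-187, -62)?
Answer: 32244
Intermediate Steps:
Y + N(-187, -62) = 32306 - 62 = 32244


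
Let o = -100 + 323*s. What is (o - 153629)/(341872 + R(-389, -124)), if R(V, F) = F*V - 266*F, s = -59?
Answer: -4547/11134 ≈ -0.40839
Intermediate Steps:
o = -19157 (o = -100 + 323*(-59) = -100 - 19057 = -19157)
R(V, F) = -266*F + F*V
(o - 153629)/(341872 + R(-389, -124)) = (-19157 - 153629)/(341872 - 124*(-266 - 389)) = -172786/(341872 - 124*(-655)) = -172786/(341872 + 81220) = -172786/423092 = -172786*1/423092 = -4547/11134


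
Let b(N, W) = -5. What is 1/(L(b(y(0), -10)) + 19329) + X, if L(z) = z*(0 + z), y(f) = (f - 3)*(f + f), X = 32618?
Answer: 631288773/19354 ≈ 32618.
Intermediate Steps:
y(f) = 2*f*(-3 + f) (y(f) = (-3 + f)*(2*f) = 2*f*(-3 + f))
L(z) = z² (L(z) = z*z = z²)
1/(L(b(y(0), -10)) + 19329) + X = 1/((-5)² + 19329) + 32618 = 1/(25 + 19329) + 32618 = 1/19354 + 32618 = 631288773/19354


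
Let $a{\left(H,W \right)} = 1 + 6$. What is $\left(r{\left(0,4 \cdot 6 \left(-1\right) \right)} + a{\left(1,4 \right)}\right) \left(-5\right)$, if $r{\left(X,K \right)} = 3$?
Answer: $-50$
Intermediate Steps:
$a{\left(H,W \right)} = 7$
$\left(r{\left(0,4 \cdot 6 \left(-1\right) \right)} + a{\left(1,4 \right)}\right) \left(-5\right) = \left(3 + 7\right) \left(-5\right) = 10 \left(-5\right) = -50$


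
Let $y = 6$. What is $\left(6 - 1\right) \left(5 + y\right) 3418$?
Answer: $187990$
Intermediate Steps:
$\left(6 - 1\right) \left(5 + y\right) 3418 = \left(6 - 1\right) \left(5 + 6\right) 3418 = 5 \cdot 11 \cdot 3418 = 55 \cdot 3418 = 187990$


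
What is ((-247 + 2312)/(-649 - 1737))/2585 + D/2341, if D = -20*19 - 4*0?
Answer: -469720393/2887768642 ≈ -0.16266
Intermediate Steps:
D = -380 (D = -380 + 0 = -380)
((-247 + 2312)/(-649 - 1737))/2585 + D/2341 = ((-247 + 2312)/(-649 - 1737))/2585 - 380/2341 = (2065/(-2386))*(1/2585) - 380*1/2341 = (2065*(-1/2386))*(1/2585) - 380/2341 = -2065/2386*1/2585 - 380/2341 = -413/1233562 - 380/2341 = -469720393/2887768642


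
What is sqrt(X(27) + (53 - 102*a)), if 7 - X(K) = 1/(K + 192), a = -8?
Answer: sqrt(42013617)/219 ≈ 29.597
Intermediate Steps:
X(K) = 7 - 1/(192 + K) (X(K) = 7 - 1/(K + 192) = 7 - 1/(192 + K))
sqrt(X(27) + (53 - 102*a)) = sqrt((1343 + 7*27)/(192 + 27) + (53 - 102*(-8))) = sqrt((1343 + 189)/219 + (53 + 816)) = sqrt((1/219)*1532 + 869) = sqrt(1532/219 + 869) = sqrt(191843/219) = sqrt(42013617)/219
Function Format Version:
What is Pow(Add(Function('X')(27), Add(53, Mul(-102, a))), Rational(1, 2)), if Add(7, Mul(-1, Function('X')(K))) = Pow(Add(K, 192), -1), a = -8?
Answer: Mul(Rational(1, 219), Pow(42013617, Rational(1, 2))) ≈ 29.597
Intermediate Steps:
Function('X')(K) = Add(7, Mul(-1, Pow(Add(192, K), -1))) (Function('X')(K) = Add(7, Mul(-1, Pow(Add(K, 192), -1))) = Add(7, Mul(-1, Pow(Add(192, K), -1))))
Pow(Add(Function('X')(27), Add(53, Mul(-102, a))), Rational(1, 2)) = Pow(Add(Mul(Pow(Add(192, 27), -1), Add(1343, Mul(7, 27))), Add(53, Mul(-102, -8))), Rational(1, 2)) = Pow(Add(Mul(Pow(219, -1), Add(1343, 189)), Add(53, 816)), Rational(1, 2)) = Pow(Add(Mul(Rational(1, 219), 1532), 869), Rational(1, 2)) = Pow(Add(Rational(1532, 219), 869), Rational(1, 2)) = Pow(Rational(191843, 219), Rational(1, 2)) = Mul(Rational(1, 219), Pow(42013617, Rational(1, 2)))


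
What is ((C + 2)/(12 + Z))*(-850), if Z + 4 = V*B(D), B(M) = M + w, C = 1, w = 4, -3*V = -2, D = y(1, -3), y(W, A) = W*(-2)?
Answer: -3825/14 ≈ -273.21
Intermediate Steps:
y(W, A) = -2*W
D = -2 (D = -2*1 = -2)
V = ⅔ (V = -⅓*(-2) = ⅔ ≈ 0.66667)
B(M) = 4 + M (B(M) = M + 4 = 4 + M)
Z = -8/3 (Z = -4 + 2*(4 - 2)/3 = -4 + (⅔)*2 = -4 + 4/3 = -8/3 ≈ -2.6667)
((C + 2)/(12 + Z))*(-850) = ((1 + 2)/(12 - 8/3))*(-850) = (3/(28/3))*(-850) = (3*(3/28))*(-850) = (9/28)*(-850) = -3825/14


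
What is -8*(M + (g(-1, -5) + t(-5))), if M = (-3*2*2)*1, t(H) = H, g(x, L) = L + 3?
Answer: 152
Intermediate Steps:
g(x, L) = 3 + L
M = -12 (M = -6*2*1 = -12*1 = -12)
-8*(M + (g(-1, -5) + t(-5))) = -8*(-12 + ((3 - 5) - 5)) = -8*(-12 + (-2 - 5)) = -8*(-12 - 7) = -8*(-19) = 152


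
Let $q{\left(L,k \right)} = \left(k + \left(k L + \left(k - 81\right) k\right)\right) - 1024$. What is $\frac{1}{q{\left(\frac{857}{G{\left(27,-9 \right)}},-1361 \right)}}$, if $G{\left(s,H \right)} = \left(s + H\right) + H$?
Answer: $\frac{9}{16475216} \approx 5.4628 \cdot 10^{-7}$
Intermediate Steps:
$G{\left(s,H \right)} = s + 2 H$ ($G{\left(s,H \right)} = \left(H + s\right) + H = s + 2 H$)
$q{\left(L,k \right)} = -1024 + k + L k + k \left(-81 + k\right)$ ($q{\left(L,k \right)} = \left(k + \left(L k + \left(-81 + k\right) k\right)\right) - 1024 = \left(k + \left(L k + k \left(-81 + k\right)\right)\right) - 1024 = \left(k + L k + k \left(-81 + k\right)\right) - 1024 = -1024 + k + L k + k \left(-81 + k\right)$)
$\frac{1}{q{\left(\frac{857}{G{\left(27,-9 \right)}},-1361 \right)}} = \frac{1}{-1024 + \left(-1361\right)^{2} - -108880 + \frac{857}{27 + 2 \left(-9\right)} \left(-1361\right)} = \frac{1}{-1024 + 1852321 + 108880 + \frac{857}{27 - 18} \left(-1361\right)} = \frac{1}{-1024 + 1852321 + 108880 + \frac{857}{9} \left(-1361\right)} = \frac{1}{-1024 + 1852321 + 108880 - \frac{1166377}{9}} = \frac{1}{\frac{16475216}{9}} = \frac{9}{16475216}$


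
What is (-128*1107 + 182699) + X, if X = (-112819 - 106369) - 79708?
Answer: -257893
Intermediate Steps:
X = -298896 (X = -219188 - 79708 = -298896)
(-128*1107 + 182699) + X = (-128*1107 + 182699) - 298896 = (-141696 + 182699) - 298896 = 41003 - 298896 = -257893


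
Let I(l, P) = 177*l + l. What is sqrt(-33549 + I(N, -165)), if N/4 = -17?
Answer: I*sqrt(45653) ≈ 213.67*I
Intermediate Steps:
N = -68 (N = 4*(-17) = -68)
I(l, P) = 178*l
sqrt(-33549 + I(N, -165)) = sqrt(-33549 + 178*(-68)) = sqrt(-33549 - 12104) = sqrt(-45653) = I*sqrt(45653)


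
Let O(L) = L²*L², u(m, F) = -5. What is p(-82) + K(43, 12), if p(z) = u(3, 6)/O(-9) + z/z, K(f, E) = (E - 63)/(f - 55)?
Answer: 137761/26244 ≈ 5.2492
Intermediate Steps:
K(f, E) = (-63 + E)/(-55 + f)
O(L) = L⁴
p(z) = 6556/6561 (p(z) = -5/((-9)⁴) + z/z = -5/6561 + 1 = 6556/6561)
p(-82) + K(43, 12) = 6556/6561 + (-63 + 12)/(-55 + 43) = 6556/6561 - 51/(-12) = 6556/6561 - 1/12*(-51) = 6556/6561 + 17/4 = 137761/26244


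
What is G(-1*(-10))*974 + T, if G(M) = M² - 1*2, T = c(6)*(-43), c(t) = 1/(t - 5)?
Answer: 95409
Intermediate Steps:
c(t) = 1/(-5 + t)
T = -43 (T = -43/(-5 + 6) = -43/1 = 1*(-43) = -43)
G(M) = -2 + M² (G(M) = M² - 2 = -2 + M²)
G(-1*(-10))*974 + T = (-2 + (-1*(-10))²)*974 - 43 = (-2 + 10²)*974 - 43 = (-2 + 100)*974 - 43 = 98*974 - 43 = 95452 - 43 = 95409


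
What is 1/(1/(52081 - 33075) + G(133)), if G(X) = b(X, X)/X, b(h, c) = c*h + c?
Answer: 19006/2546805 ≈ 0.0074627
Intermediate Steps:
b(h, c) = c + c*h
G(X) = 1 + X (G(X) = (X*(1 + X))/X = 1 + X)
1/(1/(52081 - 33075) + G(133)) = 1/(1/(52081 - 33075) + (1 + 133)) = 1/(1/19006 + 134) = 1/(2546805/19006) = 19006/2546805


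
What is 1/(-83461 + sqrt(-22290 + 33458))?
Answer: -83461/6965727353 - 4*sqrt(698)/6965727353 ≈ -1.1997e-5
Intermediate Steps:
1/(-83461 + sqrt(-22290 + 33458)) = 1/(-83461 + sqrt(11168)) = 1/(-83461 + 4*sqrt(698))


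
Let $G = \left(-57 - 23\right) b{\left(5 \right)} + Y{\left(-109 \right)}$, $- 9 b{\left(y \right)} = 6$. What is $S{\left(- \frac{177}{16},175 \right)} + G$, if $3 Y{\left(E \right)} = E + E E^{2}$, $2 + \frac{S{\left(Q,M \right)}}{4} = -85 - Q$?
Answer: $- \frac{5183557}{12} \approx -4.3196 \cdot 10^{5}$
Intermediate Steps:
$b{\left(y \right)} = - \frac{2}{3}$ ($b{\left(y \right)} = \left(- \frac{1}{9}\right) 6 = - \frac{2}{3}$)
$S{\left(Q,M \right)} = -348 - 4 Q$ ($S{\left(Q,M \right)} = -8 + 4 \left(-85 - Q\right) = -8 - \left(340 + 4 Q\right) = -348 - 4 Q$)
$Y{\left(E \right)} = \frac{E}{3} + \frac{E^{3}}{3}$ ($Y{\left(E \right)} = \frac{E + E E^{2}}{3} = \frac{E + E^{3}}{3} = \frac{E}{3} + \frac{E^{3}}{3}$)
$G = - \frac{1294978}{3}$ ($G = \left(-57 - 23\right) \left(- \frac{2}{3}\right) + \frac{1}{3} \left(-109\right) \left(1 + \left(-109\right)^{2}\right) = \left(-80\right) \left(- \frac{2}{3}\right) + \frac{1}{3} \left(-109\right) \left(1 + 11881\right) = \frac{160}{3} + \frac{1}{3} \left(-109\right) 11882 = \frac{160}{3} - \frac{1295138}{3} = - \frac{1294978}{3} \approx -4.3166 \cdot 10^{5}$)
$S{\left(- \frac{177}{16},175 \right)} + G = \left(-348 - 4 \left(- \frac{177}{16}\right)\right) - \frac{1294978}{3} = \left(-348 - 4 \left(\left(-177\right) \frac{1}{16}\right)\right) - \frac{1294978}{3} = \left(-348 - - \frac{177}{4}\right) - \frac{1294978}{3} = \left(-348 + \frac{177}{4}\right) - \frac{1294978}{3} = - \frac{1215}{4} - \frac{1294978}{3} = - \frac{5183557}{12}$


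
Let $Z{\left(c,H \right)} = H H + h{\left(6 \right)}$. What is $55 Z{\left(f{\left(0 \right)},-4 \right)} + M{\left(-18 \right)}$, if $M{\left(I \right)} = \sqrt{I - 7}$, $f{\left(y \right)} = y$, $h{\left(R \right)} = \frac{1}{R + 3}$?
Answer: $\frac{7975}{9} + 5 i \approx 886.11 + 5.0 i$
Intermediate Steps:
$h{\left(R \right)} = \frac{1}{3 + R}$
$Z{\left(c,H \right)} = \frac{1}{9} + H^{2}$ ($Z{\left(c,H \right)} = H H + \frac{1}{3 + 6} = H^{2} + \frac{1}{9} = \frac{1}{9} + H^{2}$)
$M{\left(I \right)} = \sqrt{-7 + I}$
$55 Z{\left(f{\left(0 \right)},-4 \right)} + M{\left(-18 \right)} = 55 \left(\frac{1}{9} + \left(-4\right)^{2}\right) + \sqrt{-7 - 18} = 55 \left(\frac{1}{9} + 16\right) + \sqrt{-25} = 55 \cdot \frac{145}{9} + 5 i = \frac{7975}{9} + 5 i$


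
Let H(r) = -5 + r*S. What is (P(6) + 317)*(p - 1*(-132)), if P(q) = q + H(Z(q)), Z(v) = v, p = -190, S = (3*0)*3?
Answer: -18444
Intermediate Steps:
S = 0 (S = 0*3 = 0)
H(r) = -5 (H(r) = -5 + r*0 = -5 + 0 = -5)
P(q) = -5 + q (P(q) = q - 5 = -5 + q)
(P(6) + 317)*(p - 1*(-132)) = ((-5 + 6) + 317)*(-190 - 1*(-132)) = (1 + 317)*(-190 + 132) = 318*(-58) = -18444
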